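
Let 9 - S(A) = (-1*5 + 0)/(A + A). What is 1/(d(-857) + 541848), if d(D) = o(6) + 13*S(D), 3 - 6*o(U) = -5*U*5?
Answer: 857/464485826 ≈ 1.8451e-6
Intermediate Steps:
S(A) = 9 + 5/(2*A) (S(A) = 9 - (-1*5 + 0)/(A + A) = 9 - (-5 + 0)/(2*A) = 9 - (-5)*1/(2*A) = 9 - (-5)/(2*A) = 9 + 5/(2*A))
o(U) = 1/2 + 25*U/6 (o(U) = 1/2 - (-5*U)*5/6 = 1/2 - (-25)*U/6 = 1/2 + 25*U/6)
d(D) = 285/2 + 65/(2*D) (d(D) = (1/2 + (25/6)*6) + 13*(9 + 5/(2*D)) = (1/2 + 25) + (117 + 65/(2*D)) = 51/2 + (117 + 65/(2*D)) = 285/2 + 65/(2*D))
1/(d(-857) + 541848) = 1/((5/2)*(13 + 57*(-857))/(-857) + 541848) = 1/((5/2)*(-1/857)*(13 - 48849) + 541848) = 1/((5/2)*(-1/857)*(-48836) + 541848) = 1/(122090/857 + 541848) = 1/(464485826/857) = 857/464485826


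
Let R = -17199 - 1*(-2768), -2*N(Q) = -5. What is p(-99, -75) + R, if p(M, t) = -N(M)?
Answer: -28867/2 ≈ -14434.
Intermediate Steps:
N(Q) = 5/2 (N(Q) = -½*(-5) = 5/2)
p(M, t) = -5/2 (p(M, t) = -1*5/2 = -5/2)
R = -14431 (R = -17199 + 2768 = -14431)
p(-99, -75) + R = -5/2 - 14431 = -28867/2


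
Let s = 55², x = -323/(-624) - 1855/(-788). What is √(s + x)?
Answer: √2859691051113/30732 ≈ 55.026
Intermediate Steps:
x = 353011/122928 (x = -323*(-1/624) - 1855*(-1/788) = 323/624 + 1855/788 = 353011/122928 ≈ 2.8717)
s = 3025
√(s + x) = √(3025 + 353011/122928) = √(372210211/122928) = √2859691051113/30732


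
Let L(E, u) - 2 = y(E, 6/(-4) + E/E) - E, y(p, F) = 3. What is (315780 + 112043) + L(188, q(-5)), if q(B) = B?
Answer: 427640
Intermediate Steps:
L(E, u) = 5 - E (L(E, u) = 2 + (3 - E) = 5 - E)
(315780 + 112043) + L(188, q(-5)) = (315780 + 112043) + (5 - 1*188) = 427823 + (5 - 188) = 427823 - 183 = 427640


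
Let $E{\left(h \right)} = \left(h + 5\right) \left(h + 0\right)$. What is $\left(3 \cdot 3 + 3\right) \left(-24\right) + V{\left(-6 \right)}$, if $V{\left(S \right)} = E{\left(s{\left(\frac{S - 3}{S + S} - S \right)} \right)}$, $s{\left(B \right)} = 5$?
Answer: $-238$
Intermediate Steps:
$E{\left(h \right)} = h \left(5 + h\right)$ ($E{\left(h \right)} = \left(5 + h\right) h = h \left(5 + h\right)$)
$V{\left(S \right)} = 50$ ($V{\left(S \right)} = 5 \left(5 + 5\right) = 5 \cdot 10 = 50$)
$\left(3 \cdot 3 + 3\right) \left(-24\right) + V{\left(-6 \right)} = \left(3 \cdot 3 + 3\right) \left(-24\right) + 50 = \left(9 + 3\right) \left(-24\right) + 50 = 12 \left(-24\right) + 50 = -288 + 50 = -238$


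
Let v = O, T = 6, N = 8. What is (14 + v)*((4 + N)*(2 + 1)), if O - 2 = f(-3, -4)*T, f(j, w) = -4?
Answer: -288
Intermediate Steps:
O = -22 (O = 2 - 4*6 = 2 - 24 = -22)
v = -22
(14 + v)*((4 + N)*(2 + 1)) = (14 - 22)*((4 + 8)*(2 + 1)) = -96*3 = -8*36 = -288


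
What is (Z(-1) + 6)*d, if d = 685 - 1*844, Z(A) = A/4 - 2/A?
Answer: -4929/4 ≈ -1232.3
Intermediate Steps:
Z(A) = -2/A + A/4 (Z(A) = A*(¼) - 2/A = A/4 - 2/A = -2/A + A/4)
d = -159 (d = 685 - 844 = -159)
(Z(-1) + 6)*d = ((-2/(-1) + (¼)*(-1)) + 6)*(-159) = ((-2*(-1) - ¼) + 6)*(-159) = ((2 - ¼) + 6)*(-159) = (7/4 + 6)*(-159) = (31/4)*(-159) = -4929/4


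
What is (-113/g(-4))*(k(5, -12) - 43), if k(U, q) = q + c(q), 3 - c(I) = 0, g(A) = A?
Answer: -1469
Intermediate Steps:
c(I) = 3 (c(I) = 3 - 1*0 = 3 + 0 = 3)
k(U, q) = 3 + q (k(U, q) = q + 3 = 3 + q)
(-113/g(-4))*(k(5, -12) - 43) = (-113/(-4))*((3 - 12) - 43) = (-113*(-1/4))*(-9 - 43) = (113/4)*(-52) = -1469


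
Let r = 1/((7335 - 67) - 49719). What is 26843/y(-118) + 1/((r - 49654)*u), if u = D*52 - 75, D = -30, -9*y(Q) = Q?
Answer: 832594395415435693/406669806978150 ≈ 2047.3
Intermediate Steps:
y(Q) = -Q/9
r = -1/42451 (r = 1/(7268 - 49719) = 1/(-42451) = -1/42451 ≈ -2.3557e-5)
u = -1635 (u = -30*52 - 75 = -1560 - 75 = -1635)
26843/y(-118) + 1/((r - 49654)*u) = 26843/((-⅑*(-118))) + 1/(-1/42451 - 49654*(-1635)) = 26843/(118/9) - 1/1635/(-2107861955/42451) = 26843*(9/118) - 42451/2107861955*(-1/1635) = 241587/118 + 42451/3446354296425 = 832594395415435693/406669806978150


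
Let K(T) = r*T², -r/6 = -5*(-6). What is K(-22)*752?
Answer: -65514240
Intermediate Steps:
r = -180 (r = -(-30)*(-6) = -6*30 = -180)
K(T) = -180*T²
K(-22)*752 = -180*(-22)²*752 = -180*484*752 = -87120*752 = -65514240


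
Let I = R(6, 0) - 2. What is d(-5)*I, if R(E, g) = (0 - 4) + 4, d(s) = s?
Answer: 10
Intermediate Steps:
R(E, g) = 0 (R(E, g) = -4 + 4 = 0)
I = -2 (I = 0 - 2 = -2)
d(-5)*I = -5*(-2) = 10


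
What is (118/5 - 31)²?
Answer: 1369/25 ≈ 54.760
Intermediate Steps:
(118/5 - 31)² = (-37/5)² = 1369/25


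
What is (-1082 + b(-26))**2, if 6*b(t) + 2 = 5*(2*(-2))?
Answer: 10608049/9 ≈ 1.1787e+6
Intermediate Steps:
b(t) = -11/3 (b(t) = -1/3 + (5*(2*(-2)))/6 = -1/3 + (5*(-4))/6 = -1/3 + (1/6)*(-20) = -1/3 - 10/3 = -11/3)
(-1082 + b(-26))**2 = (-1082 - 11/3)**2 = (-3257/3)**2 = 10608049/9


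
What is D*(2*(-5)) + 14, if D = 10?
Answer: -86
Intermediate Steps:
D*(2*(-5)) + 14 = 10*(2*(-5)) + 14 = 10*(-10) + 14 = -100 + 14 = -86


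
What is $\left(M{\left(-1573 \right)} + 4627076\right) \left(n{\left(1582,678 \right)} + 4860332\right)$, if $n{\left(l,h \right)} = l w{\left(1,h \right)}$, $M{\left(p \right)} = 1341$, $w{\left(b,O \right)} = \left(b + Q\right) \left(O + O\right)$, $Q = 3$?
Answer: $62211015738700$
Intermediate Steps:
$w{\left(b,O \right)} = 2 O \left(3 + b\right)$ ($w{\left(b,O \right)} = \left(b + 3\right) \left(O + O\right) = \left(3 + b\right) 2 O = 2 O \left(3 + b\right)$)
$n{\left(l,h \right)} = 8 h l$ ($n{\left(l,h \right)} = l 2 h \left(3 + 1\right) = l 2 h 4 = l 8 h = 8 h l$)
$\left(M{\left(-1573 \right)} + 4627076\right) \left(n{\left(1582,678 \right)} + 4860332\right) = \left(1341 + 4627076\right) \left(8 \cdot 678 \cdot 1582 + 4860332\right) = 4628417 \left(8580768 + 4860332\right) = 4628417 \cdot 13441100 = 62211015738700$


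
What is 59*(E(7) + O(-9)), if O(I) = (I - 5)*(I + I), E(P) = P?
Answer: 15281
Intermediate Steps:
O(I) = 2*I*(-5 + I) (O(I) = (-5 + I)*(2*I) = 2*I*(-5 + I))
59*(E(7) + O(-9)) = 59*(7 + 2*(-9)*(-5 - 9)) = 59*(7 + 2*(-9)*(-14)) = 59*(7 + 252) = 59*259 = 15281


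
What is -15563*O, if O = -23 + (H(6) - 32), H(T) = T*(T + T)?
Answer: -264571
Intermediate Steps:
H(T) = 2*T**2 (H(T) = T*(2*T) = 2*T**2)
O = 17 (O = -23 + (2*6**2 - 32) = -23 + (2*36 - 32) = -23 + (72 - 32) = -23 + 40 = 17)
-15563*O = -15563*17 = -264571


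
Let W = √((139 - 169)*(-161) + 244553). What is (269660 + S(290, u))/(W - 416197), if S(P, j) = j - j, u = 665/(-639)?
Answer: -56115841510/86609846713 - 134830*√249383/86609846713 ≈ -0.64869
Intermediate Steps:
u = -665/639 (u = 665*(-1/639) = -665/639 ≈ -1.0407)
S(P, j) = 0
W = √249383 (W = √(-30*(-161) + 244553) = √(4830 + 244553) = √249383 ≈ 499.38)
(269660 + S(290, u))/(W - 416197) = (269660 + 0)/(√249383 - 416197) = 269660/(-416197 + √249383)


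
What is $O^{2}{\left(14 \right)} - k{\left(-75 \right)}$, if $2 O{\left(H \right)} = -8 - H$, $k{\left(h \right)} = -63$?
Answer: $184$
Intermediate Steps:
$O{\left(H \right)} = -4 - \frac{H}{2}$ ($O{\left(H \right)} = \frac{-8 - H}{2} = -4 - \frac{H}{2}$)
$O^{2}{\left(14 \right)} - k{\left(-75 \right)} = \left(-4 - 7\right)^{2} - -63 = \left(-4 - 7\right)^{2} + 63 = \left(-11\right)^{2} + 63 = 121 + 63 = 184$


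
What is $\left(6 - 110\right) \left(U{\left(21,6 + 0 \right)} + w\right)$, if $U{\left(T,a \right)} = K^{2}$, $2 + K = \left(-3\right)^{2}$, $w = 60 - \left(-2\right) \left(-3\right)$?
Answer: $-10712$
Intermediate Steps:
$w = 54$ ($w = 60 - 6 = 54$)
$K = 7$ ($K = -2 + \left(-3\right)^{2} = -2 + 9 = 7$)
$U{\left(T,a \right)} = 49$ ($U{\left(T,a \right)} = 7^{2} = 49$)
$\left(6 - 110\right) \left(U{\left(21,6 + 0 \right)} + w\right) = \left(6 - 110\right) \left(49 + 54\right) = \left(6 - 110\right) 103 = \left(-104\right) 103 = -10712$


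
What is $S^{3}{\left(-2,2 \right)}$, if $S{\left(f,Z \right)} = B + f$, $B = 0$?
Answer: $-8$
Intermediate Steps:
$S{\left(f,Z \right)} = f$ ($S{\left(f,Z \right)} = 0 + f = f$)
$S^{3}{\left(-2,2 \right)} = \left(-2\right)^{3} = -8$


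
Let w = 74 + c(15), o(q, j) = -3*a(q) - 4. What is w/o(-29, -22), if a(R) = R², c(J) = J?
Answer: -89/2527 ≈ -0.035220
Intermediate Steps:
o(q, j) = -4 - 3*q² (o(q, j) = -3*q² - 4 = -4 - 3*q²)
w = 89 (w = 74 + 15 = 89)
w/o(-29, -22) = 89/(-4 - 3*(-29)²) = 89/(-4 - 3*841) = 89/(-4 - 2523) = 89/(-2527) = 89*(-1/2527) = -89/2527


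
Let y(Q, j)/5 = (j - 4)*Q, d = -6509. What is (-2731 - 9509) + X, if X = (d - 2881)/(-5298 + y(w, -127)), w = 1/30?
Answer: -390632220/31919 ≈ -12238.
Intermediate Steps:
w = 1/30 ≈ 0.033333
y(Q, j) = 5*Q*(-4 + j) (y(Q, j) = 5*((j - 4)*Q) = 5*((-4 + j)*Q) = 5*(Q*(-4 + j)) = 5*Q*(-4 + j))
X = 56340/31919 (X = (-6509 - 2881)/(-5298 + 5*(1/30)*(-4 - 127)) = -9390/(-5298 + 5*(1/30)*(-131)) = -9390/(-5298 - 131/6) = -9390/(-31919/6) = -9390*(-6/31919) = 56340/31919 ≈ 1.7651)
(-2731 - 9509) + X = (-2731 - 9509) + 56340/31919 = -12240 + 56340/31919 = -390632220/31919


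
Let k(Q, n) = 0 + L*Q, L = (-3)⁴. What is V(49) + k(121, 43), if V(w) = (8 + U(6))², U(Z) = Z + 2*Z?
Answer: 10477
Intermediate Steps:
U(Z) = 3*Z
L = 81
k(Q, n) = 81*Q (k(Q, n) = 0 + 81*Q = 81*Q)
V(w) = 676 (V(w) = (8 + 3*6)² = (8 + 18)² = 26² = 676)
V(49) + k(121, 43) = 676 + 81*121 = 676 + 9801 = 10477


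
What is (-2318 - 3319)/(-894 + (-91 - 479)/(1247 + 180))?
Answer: 2681333/425436 ≈ 6.3026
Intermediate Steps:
(-2318 - 3319)/(-894 + (-91 - 479)/(1247 + 180)) = -5637/(-894 - 570/1427) = -5637/(-1276308/1427) = -5637*(-1427/1276308) = 2681333/425436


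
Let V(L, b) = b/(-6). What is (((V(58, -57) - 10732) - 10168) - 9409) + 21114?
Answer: -18371/2 ≈ -9185.5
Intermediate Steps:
V(L, b) = -b/6 (V(L, b) = b*(-1/6) = -b/6)
(((V(58, -57) - 10732) - 10168) - 9409) + 21114 = (((-1/6*(-57) - 10732) - 10168) - 9409) + 21114 = (((19/2 - 10732) - 10168) - 9409) + 21114 = ((-21445/2 - 10168) - 9409) + 21114 = (-41781/2 - 9409) + 21114 = -60599/2 + 21114 = -18371/2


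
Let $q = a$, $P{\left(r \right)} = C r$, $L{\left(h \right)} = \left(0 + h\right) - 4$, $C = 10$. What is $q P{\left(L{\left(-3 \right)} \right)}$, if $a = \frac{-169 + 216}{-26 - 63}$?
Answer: $\frac{3290}{89} \approx 36.966$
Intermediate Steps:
$L{\left(h \right)} = -4 + h$ ($L{\left(h \right)} = h - 4 = -4 + h$)
$a = - \frac{47}{89}$ ($a = \frac{47}{-89} = 47 \left(- \frac{1}{89}\right) = - \frac{47}{89} \approx -0.52809$)
$P{\left(r \right)} = 10 r$
$q = - \frac{47}{89} \approx -0.52809$
$q P{\left(L{\left(-3 \right)} \right)} = - \frac{47 \cdot 10 \left(-4 - 3\right)}{89} = - \frac{47 \cdot 10 \left(-7\right)}{89} = \left(- \frac{47}{89}\right) \left(-70\right) = \frac{3290}{89}$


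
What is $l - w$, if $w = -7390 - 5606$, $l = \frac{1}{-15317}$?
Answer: $\frac{199059731}{15317} \approx 12996.0$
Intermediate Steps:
$l = - \frac{1}{15317} \approx -6.5287 \cdot 10^{-5}$
$w = -12996$
$l - w = - \frac{1}{15317} - -12996 = - \frac{1}{15317} + 12996 = \frac{199059731}{15317}$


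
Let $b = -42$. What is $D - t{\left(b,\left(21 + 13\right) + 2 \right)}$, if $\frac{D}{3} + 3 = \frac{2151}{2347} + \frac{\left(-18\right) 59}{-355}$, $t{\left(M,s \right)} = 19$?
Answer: $- \frac{13560823}{833185} \approx -16.276$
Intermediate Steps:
$D = \frac{2269692}{833185}$ ($D = -9 + 3 \left(\frac{2151}{2347} + \frac{\left(-18\right) 59}{-355}\right) = -9 + 3 \left(2151 \cdot \frac{1}{2347} - - \frac{1062}{355}\right) = -9 + 3 \left(\frac{2151}{2347} + \frac{1062}{355}\right) = -9 + 3 \cdot \frac{3256119}{833185} = -9 + \frac{9768357}{833185} = \frac{2269692}{833185} \approx 2.7241$)
$D - t{\left(b,\left(21 + 13\right) + 2 \right)} = \frac{2269692}{833185} - 19 = - \frac{13560823}{833185}$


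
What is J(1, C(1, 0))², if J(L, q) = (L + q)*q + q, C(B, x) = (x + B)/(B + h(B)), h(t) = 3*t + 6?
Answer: 441/10000 ≈ 0.044100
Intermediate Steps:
h(t) = 6 + 3*t
C(B, x) = (B + x)/(6 + 4*B) (C(B, x) = (x + B)/(B + (6 + 3*B)) = (B + x)/(6 + 4*B))
J(L, q) = q + q*(L + q) (J(L, q) = q*(L + q) + q = q + q*(L + q))
J(1, C(1, 0))² = (((1 + 0)/(2*(3 + 2*1)))*(1 + 1 + (1 + 0)/(2*(3 + 2*1))))² = (((½)*1/(3 + 2))*(1 + 1 + (½)*1/(3 + 2)))² = (((½)*1/5)*(1 + 1 + (½)*1/5))² = (((½)*(⅕)*1)*(1 + 1 + (½)*(⅕)*1))² = ((1 + 1 + ⅒)/10)² = ((⅒)*(21/10))² = (21/100)² = 441/10000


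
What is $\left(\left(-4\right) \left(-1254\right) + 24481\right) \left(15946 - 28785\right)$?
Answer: $-378711983$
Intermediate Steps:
$\left(\left(-4\right) \left(-1254\right) + 24481\right) \left(15946 - 28785\right) = \left(5016 + 24481\right) \left(-12839\right) = 29497 \left(-12839\right) = -378711983$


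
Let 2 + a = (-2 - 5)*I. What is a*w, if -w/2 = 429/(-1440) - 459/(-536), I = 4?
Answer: 17959/536 ≈ 33.506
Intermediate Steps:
a = -30 (a = -2 + (-2 - 5)*4 = -2 - 7*4 = -2 - 28 = -30)
w = -17959/16080 (w = -2*(429/(-1440) - 459/(-536)) = -2*(429*(-1/1440) - 459*(-1/536)) = -2*(-143/480 + 459/536) = -2*17959/32160 = -17959/16080 ≈ -1.1169)
a*w = -30*(-17959/16080) = 17959/536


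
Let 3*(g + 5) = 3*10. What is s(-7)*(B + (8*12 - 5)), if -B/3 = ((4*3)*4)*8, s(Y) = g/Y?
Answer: 5305/7 ≈ 757.86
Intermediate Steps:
g = 5 (g = -5 + (3*10)/3 = -5 + (⅓)*30 = -5 + 10 = 5)
s(Y) = 5/Y
B = -1152 (B = -3*(4*3)*4*8 = -3*12*4*8 = -144*8 = -3*384 = -1152)
s(-7)*(B + (8*12 - 5)) = (5/(-7))*(-1152 + (8*12 - 5)) = (5*(-⅐))*(-1152 + (96 - 5)) = -5*(-1152 + 91)/7 = -5/7*(-1061) = 5305/7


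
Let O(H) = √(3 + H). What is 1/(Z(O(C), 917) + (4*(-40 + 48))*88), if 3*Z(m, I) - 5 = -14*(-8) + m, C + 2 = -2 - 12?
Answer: 25695/73359238 - 3*I*√13/73359238 ≈ 0.00035026 - 1.4745e-7*I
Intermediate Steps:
C = -16 (C = -2 + (-2 - 12) = -2 - 14 = -16)
Z(m, I) = 39 + m/3 (Z(m, I) = 5/3 + (-14*(-8) + m)/3 = 5/3 + (112 + m)/3 = 5/3 + (112/3 + m/3) = 39 + m/3)
1/(Z(O(C), 917) + (4*(-40 + 48))*88) = 1/((39 + √(3 - 16)/3) + (4*(-40 + 48))*88) = 1/((39 + √(-13)/3) + (4*8)*88) = 1/((39 + (I*√13)/3) + 32*88) = 1/((39 + I*√13/3) + 2816) = 1/(2855 + I*√13/3)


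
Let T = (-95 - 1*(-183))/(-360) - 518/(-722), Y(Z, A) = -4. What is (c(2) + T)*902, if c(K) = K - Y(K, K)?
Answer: 94848908/16245 ≈ 5838.7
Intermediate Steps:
c(K) = 4 + K (c(K) = K - 1*(-4) = K + 4 = 4 + K)
T = 7684/16245 (T = (-95 + 183)*(-1/360) - 518*(-1/722) = 88*(-1/360) + 259/361 = -11/45 + 259/361 = 7684/16245 ≈ 0.47301)
(c(2) + T)*902 = ((4 + 2) + 7684/16245)*902 = (6 + 7684/16245)*902 = (105154/16245)*902 = 94848908/16245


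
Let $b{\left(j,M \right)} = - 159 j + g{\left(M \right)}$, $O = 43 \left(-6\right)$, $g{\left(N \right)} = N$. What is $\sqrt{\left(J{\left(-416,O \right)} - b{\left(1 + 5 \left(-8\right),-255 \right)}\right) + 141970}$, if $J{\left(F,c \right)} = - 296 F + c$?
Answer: $\sqrt{258902} \approx 508.82$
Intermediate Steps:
$O = -258$
$b{\left(j,M \right)} = M - 159 j$ ($b{\left(j,M \right)} = - 159 j + M = M - 159 j$)
$J{\left(F,c \right)} = c - 296 F$
$\sqrt{\left(J{\left(-416,O \right)} - b{\left(1 + 5 \left(-8\right),-255 \right)}\right) + 141970} = \sqrt{\left(\left(-258 - -123136\right) - \left(-255 - 159 \left(1 + 5 \left(-8\right)\right)\right)\right) + 141970} = \sqrt{\left(\left(-258 + 123136\right) - \left(-255 - 159 \left(1 - 40\right)\right)\right) + 141970} = \sqrt{\left(122878 - \left(-255 - -6201\right)\right) + 141970} = \sqrt{\left(122878 - \left(-255 + 6201\right)\right) + 141970} = \sqrt{\left(122878 - 5946\right) + 141970} = \sqrt{116932 + 141970} = \sqrt{258902}$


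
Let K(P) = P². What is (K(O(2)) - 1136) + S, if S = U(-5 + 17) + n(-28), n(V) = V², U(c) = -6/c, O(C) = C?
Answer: -697/2 ≈ -348.50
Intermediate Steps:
S = 1567/2 (S = -6/(-5 + 17) + (-28)² = -6/12 + 784 = -6*1/12 + 784 = -½ + 784 = 1567/2 ≈ 783.50)
(K(O(2)) - 1136) + S = (2² - 1136) + 1567/2 = (4 - 1136) + 1567/2 = -1132 + 1567/2 = -697/2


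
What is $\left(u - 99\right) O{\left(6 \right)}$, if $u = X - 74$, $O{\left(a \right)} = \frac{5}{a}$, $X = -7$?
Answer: $-150$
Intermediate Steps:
$u = -81$ ($u = -7 - 74 = -81$)
$\left(u - 99\right) O{\left(6 \right)} = \left(-81 - 99\right) \frac{5}{6} = - 180 \cdot 5 \cdot \frac{1}{6} = \left(-180\right) \frac{5}{6} = -150$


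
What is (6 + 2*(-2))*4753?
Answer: 9506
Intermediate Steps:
(6 + 2*(-2))*4753 = (6 - 4)*4753 = 2*4753 = 9506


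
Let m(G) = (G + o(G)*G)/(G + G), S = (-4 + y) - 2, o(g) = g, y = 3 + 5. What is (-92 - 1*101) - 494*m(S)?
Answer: -934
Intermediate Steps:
y = 8
S = 2 (S = (-4 + 8) - 2 = 4 - 2 = 2)
m(G) = (G + G**2)/(2*G) (m(G) = (G + G*G)/(G + G) = (G + G**2)/((2*G)) = (G + G**2)*(1/(2*G)) = (G + G**2)/(2*G))
(-92 - 1*101) - 494*m(S) = (-92 - 1*101) - 494*(1/2 + (1/2)*2) = (-92 - 101) - 494*(1/2 + 1) = -193 - 494*3/2 = -193 - 741 = -934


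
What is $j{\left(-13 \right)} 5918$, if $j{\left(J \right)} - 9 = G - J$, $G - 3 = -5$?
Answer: $118360$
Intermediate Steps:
$G = -2$ ($G = 3 - 5 = -2$)
$j{\left(J \right)} = 7 - J$ ($j{\left(J \right)} = 9 - \left(2 + J\right) = 7 - J$)
$j{\left(-13 \right)} 5918 = \left(7 - -13\right) 5918 = \left(7 + 13\right) 5918 = 20 \cdot 5918 = 118360$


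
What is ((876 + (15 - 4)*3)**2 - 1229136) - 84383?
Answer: -487238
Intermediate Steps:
((876 + (15 - 4)*3)**2 - 1229136) - 84383 = ((876 + 11*3)**2 - 1229136) - 84383 = ((876 + 33)**2 - 1229136) - 84383 = (909**2 - 1229136) - 84383 = (826281 - 1229136) - 84383 = -402855 - 84383 = -487238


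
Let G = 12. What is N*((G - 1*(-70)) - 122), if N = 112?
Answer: -4480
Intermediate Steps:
N*((G - 1*(-70)) - 122) = 112*((12 - 1*(-70)) - 122) = 112*((12 + 70) - 122) = 112*(82 - 122) = 112*(-40) = -4480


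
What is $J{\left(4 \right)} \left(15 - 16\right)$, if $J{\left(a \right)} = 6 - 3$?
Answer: $-3$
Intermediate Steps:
$J{\left(a \right)} = 3$
$J{\left(4 \right)} \left(15 - 16\right) = 3 \left(15 - 16\right) = 3 \left(-1\right) = -3$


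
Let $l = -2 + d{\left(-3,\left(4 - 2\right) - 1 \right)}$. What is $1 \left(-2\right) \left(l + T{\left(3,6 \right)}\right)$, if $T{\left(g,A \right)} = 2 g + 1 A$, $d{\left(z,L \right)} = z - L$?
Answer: $-12$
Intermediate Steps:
$T{\left(g,A \right)} = A + 2 g$ ($T{\left(g,A \right)} = 2 g + A = A + 2 g$)
$l = -6$ ($l = -2 - 4 = -6$)
$1 \left(-2\right) \left(l + T{\left(3,6 \right)}\right) = 1 \left(-2\right) \left(-6 + \left(6 + 2 \cdot 3\right)\right) = - 2 \left(-6 + \left(6 + 6\right)\right) = - 2 \left(-6 + 12\right) = \left(-2\right) 6 = -12$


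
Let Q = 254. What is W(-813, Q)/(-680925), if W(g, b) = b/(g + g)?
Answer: 127/553592025 ≈ 2.2941e-7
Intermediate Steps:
W(g, b) = b/(2*g) (W(g, b) = b/((2*g)) = (1/(2*g))*b = b/(2*g))
W(-813, Q)/(-680925) = ((1/2)*254/(-813))/(-680925) = ((1/2)*254*(-1/813))*(-1/680925) = -127/813*(-1/680925) = 127/553592025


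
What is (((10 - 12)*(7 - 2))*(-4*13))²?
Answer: 270400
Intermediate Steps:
(((10 - 12)*(7 - 2))*(-4*13))² = (-2*5*(-52))² = (-10*(-52))² = 520² = 270400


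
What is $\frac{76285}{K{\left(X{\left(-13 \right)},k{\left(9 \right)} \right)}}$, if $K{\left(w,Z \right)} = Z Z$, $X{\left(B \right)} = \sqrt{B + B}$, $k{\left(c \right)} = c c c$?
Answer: $\frac{76285}{531441} \approx 0.14354$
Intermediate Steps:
$k{\left(c \right)} = c^{3}$ ($k{\left(c \right)} = c^{2} c = c^{3}$)
$X{\left(B \right)} = \sqrt{2} \sqrt{B}$ ($X{\left(B \right)} = \sqrt{2 B} = \sqrt{2} \sqrt{B}$)
$K{\left(w,Z \right)} = Z^{2}$
$\frac{76285}{K{\left(X{\left(-13 \right)},k{\left(9 \right)} \right)}} = \frac{76285}{\left(9^{3}\right)^{2}} = \frac{76285}{729^{2}} = \frac{76285}{531441}$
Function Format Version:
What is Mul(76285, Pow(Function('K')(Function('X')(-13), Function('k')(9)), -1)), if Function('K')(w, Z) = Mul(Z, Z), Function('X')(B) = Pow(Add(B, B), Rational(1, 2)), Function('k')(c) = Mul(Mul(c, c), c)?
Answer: Rational(76285, 531441) ≈ 0.14354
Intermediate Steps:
Function('k')(c) = Pow(c, 3) (Function('k')(c) = Mul(Pow(c, 2), c) = Pow(c, 3))
Function('X')(B) = Mul(Pow(2, Rational(1, 2)), Pow(B, Rational(1, 2))) (Function('X')(B) = Pow(Mul(2, B), Rational(1, 2)) = Mul(Pow(2, Rational(1, 2)), Pow(B, Rational(1, 2))))
Function('K')(w, Z) = Pow(Z, 2)
Mul(76285, Pow(Function('K')(Function('X')(-13), Function('k')(9)), -1)) = Mul(76285, Pow(Pow(Pow(9, 3), 2), -1)) = Mul(76285, Pow(Pow(729, 2), -1)) = Mul(76285, Pow(531441, -1)) = Mul(76285, Rational(1, 531441)) = Rational(76285, 531441)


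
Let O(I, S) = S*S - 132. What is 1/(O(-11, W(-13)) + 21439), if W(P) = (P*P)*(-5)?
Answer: 1/735332 ≈ 1.3599e-6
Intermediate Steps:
W(P) = -5*P² (W(P) = P²*(-5) = -5*P²)
O(I, S) = -132 + S² (O(I, S) = S² - 132 = -132 + S²)
1/(O(-11, W(-13)) + 21439) = 1/((-132 + (-5*(-13)²)²) + 21439) = 1/((-132 + (-5*169)²) + 21439) = 1/((-132 + (-845)²) + 21439) = 1/((-132 + 714025) + 21439) = 1/(713893 + 21439) = 1/735332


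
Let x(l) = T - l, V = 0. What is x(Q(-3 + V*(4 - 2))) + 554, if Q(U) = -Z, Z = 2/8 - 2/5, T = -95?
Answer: 9177/20 ≈ 458.85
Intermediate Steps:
Z = -3/20 (Z = 2*(⅛) - 2*⅕ = ¼ - ⅖ = -3/20 ≈ -0.15000)
Q(U) = 3/20 (Q(U) = -1*(-3/20) = 3/20)
x(l) = -95 - l
x(Q(-3 + V*(4 - 2))) + 554 = (-95 - 1*3/20) + 554 = (-95 - 3/20) + 554 = -1903/20 + 554 = 9177/20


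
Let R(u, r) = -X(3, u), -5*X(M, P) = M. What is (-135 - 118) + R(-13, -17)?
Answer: -1262/5 ≈ -252.40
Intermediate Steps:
X(M, P) = -M/5
R(u, r) = ⅗ (R(u, r) = -(-1)*3/5 = -1*(-⅗) = ⅗)
(-135 - 118) + R(-13, -17) = (-135 - 118) + ⅗ = -253 + ⅗ = -1262/5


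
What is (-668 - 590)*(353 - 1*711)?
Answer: 450364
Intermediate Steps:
(-668 - 590)*(353 - 1*711) = -1258*(353 - 711) = -1258*(-358) = 450364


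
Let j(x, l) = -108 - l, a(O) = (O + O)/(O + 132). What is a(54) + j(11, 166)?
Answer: -8476/31 ≈ -273.42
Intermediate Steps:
a(O) = 2*O/(132 + O) (a(O) = (2*O)/(132 + O) = 2*O/(132 + O))
a(54) + j(11, 166) = 2*54/(132 + 54) + (-108 - 1*166) = 2*54/186 + (-108 - 166) = 2*54*(1/186) - 274 = 18/31 - 274 = -8476/31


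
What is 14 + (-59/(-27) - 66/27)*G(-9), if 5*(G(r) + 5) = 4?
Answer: 679/45 ≈ 15.089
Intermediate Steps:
G(r) = -21/5 (G(r) = -5 + (⅕)*4 = -5 + ⅘ = -21/5)
14 + (-59/(-27) - 66/27)*G(-9) = 14 + (-59/(-27) - 66/27)*(-21/5) = 14 + (-59*(-1/27) - 66*1/27)*(-21/5) = 14 + (59/27 - 22/9)*(-21/5) = 14 - 7/27*(-21/5) = 14 + 49/45 = 679/45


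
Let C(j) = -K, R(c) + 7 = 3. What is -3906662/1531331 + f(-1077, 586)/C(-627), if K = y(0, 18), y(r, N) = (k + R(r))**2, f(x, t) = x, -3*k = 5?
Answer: 13714166065/442554659 ≈ 30.989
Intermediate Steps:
k = -5/3 (k = -1/3*5 = -5/3 ≈ -1.6667)
R(c) = -4 (R(c) = -7 + 3 = -4)
y(r, N) = 289/9 (y(r, N) = (-5/3 - 4)**2 = (-17/3)**2 = 289/9)
K = 289/9 ≈ 32.111
C(j) = -289/9 (C(j) = -1*289/9 = -289/9)
-3906662/1531331 + f(-1077, 586)/C(-627) = -3906662/1531331 - 1077/(-289/9) = -3906662*1/1531331 - 1077*(-9/289) = -3906662/1531331 + 9693/289 = 13714166065/442554659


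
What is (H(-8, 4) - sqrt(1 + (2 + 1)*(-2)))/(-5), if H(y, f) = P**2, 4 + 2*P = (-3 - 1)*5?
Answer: -144/5 + I*sqrt(5)/5 ≈ -28.8 + 0.44721*I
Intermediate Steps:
P = -12 (P = -2 + ((-3 - 1)*5)/2 = -2 + (-4*5)/2 = -2 + (1/2)*(-20) = -2 - 10 = -12)
H(y, f) = 144 (H(y, f) = (-12)**2 = 144)
(H(-8, 4) - sqrt(1 + (2 + 1)*(-2)))/(-5) = (144 - sqrt(1 + (2 + 1)*(-2)))/(-5) = (144 - sqrt(1 + 3*(-2)))*(-1/5) = (144 - sqrt(1 - 6))*(-1/5) = (144 - sqrt(-5))*(-1/5) = (144 - I*sqrt(5))*(-1/5) = -144/5 + I*sqrt(5)/5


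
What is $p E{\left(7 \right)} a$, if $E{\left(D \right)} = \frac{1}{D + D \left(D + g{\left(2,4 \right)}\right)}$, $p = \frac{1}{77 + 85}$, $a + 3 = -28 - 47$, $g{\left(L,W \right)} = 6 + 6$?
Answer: $- \frac{13}{3780} \approx -0.0034392$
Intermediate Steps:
$g{\left(L,W \right)} = 12$
$a = -78$ ($a = -3 - 75 = -78$)
$p = \frac{1}{162} \approx 0.0061728$
$E{\left(D \right)} = \frac{1}{D + D \left(12 + D\right)}$ ($E{\left(D \right)} = \frac{1}{D + D \left(D + 12\right)} = \frac{1}{D + D \left(12 + D\right)}$)
$p E{\left(7 \right)} a = \frac{\frac{1}{7} \frac{1}{13 + 7}}{162} \left(-78\right) = \frac{\frac{1}{7} \cdot \frac{1}{20}}{162} \left(-78\right) = \frac{1}{162} \cdot \frac{1}{140} \left(-78\right) = \frac{1}{22680} \left(-78\right) = - \frac{13}{3780}$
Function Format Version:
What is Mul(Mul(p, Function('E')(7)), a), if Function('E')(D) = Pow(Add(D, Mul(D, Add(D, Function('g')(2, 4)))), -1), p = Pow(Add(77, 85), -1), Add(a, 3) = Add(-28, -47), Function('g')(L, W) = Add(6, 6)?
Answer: Rational(-13, 3780) ≈ -0.0034392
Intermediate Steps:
Function('g')(L, W) = 12
a = -78 (a = Add(-3, Add(-28, -47)) = Add(-3, -75) = -78)
p = Rational(1, 162) (p = Pow(162, -1) = Rational(1, 162) ≈ 0.0061728)
Function('E')(D) = Pow(Add(D, Mul(D, Add(12, D))), -1) (Function('E')(D) = Pow(Add(D, Mul(D, Add(D, 12))), -1) = Pow(Add(D, Mul(D, Add(12, D))), -1))
Mul(Mul(p, Function('E')(7)), a) = Mul(Mul(Rational(1, 162), Mul(Pow(7, -1), Pow(Add(13, 7), -1))), -78) = Mul(Mul(Rational(1, 162), Mul(Rational(1, 7), Pow(20, -1))), -78) = Mul(Mul(Rational(1, 162), Mul(Rational(1, 7), Rational(1, 20))), -78) = Mul(Mul(Rational(1, 162), Rational(1, 140)), -78) = Mul(Rational(1, 22680), -78) = Rational(-13, 3780)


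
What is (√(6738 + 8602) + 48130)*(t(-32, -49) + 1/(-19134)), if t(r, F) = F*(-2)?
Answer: 45125027515/9567 + 1875131*√3835/9567 ≈ 4.7289e+6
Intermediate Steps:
t(r, F) = -2*F
(√(6738 + 8602) + 48130)*(t(-32, -49) + 1/(-19134)) = (√(6738 + 8602) + 48130)*(-2*(-49) + 1/(-19134)) = (√15340 + 48130)*(98 - 1/19134) = (2*√3835 + 48130)*(1875131/19134) = (48130 + 2*√3835)*(1875131/19134) = 45125027515/9567 + 1875131*√3835/9567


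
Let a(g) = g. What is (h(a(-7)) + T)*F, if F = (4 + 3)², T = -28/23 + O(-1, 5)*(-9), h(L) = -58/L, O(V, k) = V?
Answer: 18109/23 ≈ 787.35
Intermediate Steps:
T = 179/23 (T = -28/23 - 1*(-9) = -28*1/23 + 9 = -28/23 + 9 = 179/23 ≈ 7.7826)
F = 49 (F = 7² = 49)
(h(a(-7)) + T)*F = (-58/(-7) + 179/23)*49 = (-58*(-⅐) + 179/23)*49 = (58/7 + 179/23)*49 = (2587/161)*49 = 18109/23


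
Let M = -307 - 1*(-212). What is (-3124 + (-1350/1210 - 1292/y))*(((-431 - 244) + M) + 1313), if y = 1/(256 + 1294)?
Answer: -131782157277/121 ≈ -1.0891e+9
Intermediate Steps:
M = -95 (M = -307 + 212 = -95)
y = 1/1550 ≈ 0.00064516
(-3124 + (-1350/1210 - 1292/y))*(((-431 - 244) + M) + 1313) = (-3124 + (-1350/1210 - 1292/1/1550))*(((-431 - 244) - 95) + 1313) = (-3124 + (-1350*1/1210 - 1292*1550))*((-675 - 95) + 1313) = (-3124 + (-135/121 - 2002600))*(-770 + 1313) = (-3124 - 242314735/121)*543 = -242692739/121*543 = -131782157277/121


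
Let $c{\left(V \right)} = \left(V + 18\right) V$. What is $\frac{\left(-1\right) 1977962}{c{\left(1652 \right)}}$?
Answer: $- \frac{141283}{197060} \approx -0.71695$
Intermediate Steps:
$c{\left(V \right)} = V \left(18 + V\right)$ ($c{\left(V \right)} = \left(18 + V\right) V = V \left(18 + V\right)$)
$\frac{\left(-1\right) 1977962}{c{\left(1652 \right)}} = \frac{\left(-1\right) 1977962}{1652 \left(18 + 1652\right)} = - \frac{1977962}{1652 \cdot 1670} = - \frac{1977962}{2758840} = \left(-1977962\right) \frac{1}{2758840} = - \frac{141283}{197060}$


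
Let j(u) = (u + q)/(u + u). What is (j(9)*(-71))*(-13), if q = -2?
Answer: 6461/18 ≈ 358.94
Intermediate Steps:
j(u) = (-2 + u)/(2*u) (j(u) = (u - 2)/(u + u) = (-2 + u)/((2*u)) = (-2 + u)*(1/(2*u)) = (-2 + u)/(2*u))
(j(9)*(-71))*(-13) = (((1/2)*(-2 + 9)/9)*(-71))*(-13) = (((1/2)*(1/9)*7)*(-71))*(-13) = ((7/18)*(-71))*(-13) = -497/18*(-13) = 6461/18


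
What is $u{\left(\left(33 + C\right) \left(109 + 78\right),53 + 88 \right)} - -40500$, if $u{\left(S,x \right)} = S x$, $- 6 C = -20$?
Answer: $998501$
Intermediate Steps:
$C = \frac{10}{3}$ ($C = \left(- \frac{1}{6}\right) \left(-20\right) = \frac{10}{3} \approx 3.3333$)
$u{\left(\left(33 + C\right) \left(109 + 78\right),53 + 88 \right)} - -40500 = \left(33 + \frac{10}{3}\right) \left(109 + 78\right) \left(53 + 88\right) - -40500 = \frac{109}{3} \cdot 187 \cdot 141 + 40500 = \frac{20383}{3} \cdot 141 + 40500 = 958001 + 40500 = 998501$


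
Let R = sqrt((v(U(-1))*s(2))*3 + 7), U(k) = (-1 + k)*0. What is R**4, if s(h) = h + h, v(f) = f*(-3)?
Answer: 49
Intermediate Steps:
U(k) = 0
v(f) = -3*f
s(h) = 2*h
R = sqrt(7) (R = sqrt(((-3*0)*(2*2))*3 + 7) = sqrt((0*4)*3 + 7) = sqrt(0*3 + 7) = sqrt(0 + 7) = sqrt(7) ≈ 2.6458)
R**4 = (sqrt(7))**4 = 49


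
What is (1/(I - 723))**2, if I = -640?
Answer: 1/1857769 ≈ 5.3828e-7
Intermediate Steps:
(1/(I - 723))**2 = (1/(-640 - 723))**2 = (1/(-1363))**2 = (-1/1363)**2 = 1/1857769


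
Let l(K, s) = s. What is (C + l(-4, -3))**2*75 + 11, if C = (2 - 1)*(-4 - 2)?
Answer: 6086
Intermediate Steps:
C = -6 (C = 1*(-6) = -6)
(C + l(-4, -3))**2*75 + 11 = (-6 - 3)**2*75 + 11 = (-9)**2*75 + 11 = 81*75 + 11 = 6075 + 11 = 6086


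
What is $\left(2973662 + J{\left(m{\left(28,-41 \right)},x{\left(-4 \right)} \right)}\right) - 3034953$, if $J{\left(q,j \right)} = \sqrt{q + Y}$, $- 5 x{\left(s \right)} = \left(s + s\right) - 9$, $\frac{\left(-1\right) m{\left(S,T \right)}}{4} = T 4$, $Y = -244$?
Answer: $-61291 + 2 \sqrt{103} \approx -61271.0$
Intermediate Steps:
$m{\left(S,T \right)} = - 16 T$ ($m{\left(S,T \right)} = - 4 T 4 = - 4 \cdot 4 T = - 16 T$)
$x{\left(s \right)} = \frac{9}{5} - \frac{2 s}{5}$ ($x{\left(s \right)} = - \frac{\left(s + s\right) - 9}{5} = - \frac{2 s - 9}{5} = - \frac{-9 + 2 s}{5} = \frac{9}{5} - \frac{2 s}{5}$)
$J{\left(q,j \right)} = \sqrt{-244 + q}$ ($J{\left(q,j \right)} = \sqrt{q - 244} = \sqrt{-244 + q}$)
$\left(2973662 + J{\left(m{\left(28,-41 \right)},x{\left(-4 \right)} \right)}\right) - 3034953 = \left(2973662 + \sqrt{-244 - -656}\right) - 3034953 = \left(2973662 + \sqrt{-244 + 656}\right) - 3034953 = \left(2973662 + \sqrt{412}\right) - 3034953 = \left(2973662 + 2 \sqrt{103}\right) - 3034953 = -61291 + 2 \sqrt{103}$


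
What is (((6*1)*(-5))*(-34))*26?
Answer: 26520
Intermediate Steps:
(((6*1)*(-5))*(-34))*26 = ((6*(-5))*(-34))*26 = -30*(-34)*26 = 1020*26 = 26520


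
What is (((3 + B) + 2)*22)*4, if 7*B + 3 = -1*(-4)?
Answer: 3168/7 ≈ 452.57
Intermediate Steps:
B = ⅐ (B = -3/7 + (-1*(-4))/7 = -3/7 + (⅐)*4 = -3/7 + 4/7 = ⅐ ≈ 0.14286)
(((3 + B) + 2)*22)*4 = (((3 + ⅐) + 2)*22)*4 = ((22/7 + 2)*22)*4 = ((36/7)*22)*4 = (792/7)*4 = 3168/7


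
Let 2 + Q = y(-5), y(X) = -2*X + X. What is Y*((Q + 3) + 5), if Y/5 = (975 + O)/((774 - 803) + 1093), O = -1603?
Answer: -8635/266 ≈ -32.462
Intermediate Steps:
y(X) = -X
Q = 3 (Q = -2 - 1*(-5) = -2 + 5 = 3)
Y = -785/266 (Y = 5*((975 - 1603)/((774 - 803) + 1093)) = 5*(-628/(-29 + 1093)) = 5*(-628/1064) = 5*(-628*1/1064) = 5*(-157/266) = -785/266 ≈ -2.9511)
Y*((Q + 3) + 5) = -785*((3 + 3) + 5)/266 = -785*(6 + 5)/266 = -785/266*11 = -8635/266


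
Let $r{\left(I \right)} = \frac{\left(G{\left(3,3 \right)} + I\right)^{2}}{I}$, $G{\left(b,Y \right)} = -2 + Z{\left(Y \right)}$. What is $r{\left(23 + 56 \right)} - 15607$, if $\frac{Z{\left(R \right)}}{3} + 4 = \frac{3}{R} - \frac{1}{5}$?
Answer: $- \frac{30710256}{1975} \approx -15550.0$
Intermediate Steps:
$Z{\left(R \right)} = - \frac{63}{5} + \frac{9}{R}$ ($Z{\left(R \right)} = -12 + 3 \left(\frac{3}{R} - \frac{1}{5}\right) = -12 + 3 \left(- \frac{1}{5} + \frac{3}{R}\right) = -12 - \left(\frac{3}{5} - \frac{9}{R}\right) = - \frac{63}{5} + \frac{9}{R}$)
$G{\left(b,Y \right)} = - \frac{73}{5} + \frac{9}{Y}$ ($G{\left(b,Y \right)} = -2 - \left(\frac{63}{5} - \frac{9}{Y}\right) = - \frac{73}{5} + \frac{9}{Y}$)
$r{\left(I \right)} = \frac{\left(- \frac{58}{5} + I\right)^{2}}{I}$ ($r{\left(I \right)} = \frac{\left(\left(- \frac{73}{5} + \frac{9}{3}\right) + I\right)^{2}}{I} = \frac{\left(\left(- \frac{73}{5} + 9 \cdot \frac{1}{3}\right) + I\right)^{2}}{I} = \frac{\left(\left(- \frac{73}{5} + 3\right) + I\right)^{2}}{I} = \frac{\left(- \frac{58}{5} + I\right)^{2}}{I}$)
$r{\left(23 + 56 \right)} - 15607 = \frac{\left(-58 + 5 \left(23 + 56\right)\right)^{2}}{25 \left(23 + 56\right)} - 15607 = \frac{\left(-58 + 5 \cdot 79\right)^{2}}{25 \cdot 79} - 15607 = \frac{1}{25} \cdot \frac{1}{79} \left(-58 + 395\right)^{2} - 15607 = \frac{1}{25} \cdot \frac{1}{79} \cdot 337^{2} - 15607 = \frac{1}{25} \cdot \frac{1}{79} \cdot 113569 - 15607 = \frac{113569}{1975} - 15607 = - \frac{30710256}{1975}$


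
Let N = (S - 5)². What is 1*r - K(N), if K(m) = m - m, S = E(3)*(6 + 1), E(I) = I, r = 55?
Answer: 55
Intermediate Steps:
S = 21 (S = 3*(6 + 1) = 3*7 = 21)
N = 256 (N = (21 - 5)² = 16² = 256)
K(m) = 0
1*r - K(N) = 1*55 - 1*0 = 55 + 0 = 55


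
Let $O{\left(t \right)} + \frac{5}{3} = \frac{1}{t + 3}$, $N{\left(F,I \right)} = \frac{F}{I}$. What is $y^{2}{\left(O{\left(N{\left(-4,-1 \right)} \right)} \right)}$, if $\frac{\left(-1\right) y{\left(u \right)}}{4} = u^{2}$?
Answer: $\frac{16777216}{194481} \approx 86.267$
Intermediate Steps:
$O{\left(t \right)} = - \frac{5}{3} + \frac{1}{3 + t}$ ($O{\left(t \right)} = - \frac{5}{3} + \frac{1}{t + 3} = - \frac{5}{3} + \frac{1}{3 + t}$)
$y{\left(u \right)} = - 4 u^{2}$
$y^{2}{\left(O{\left(N{\left(-4,-1 \right)} \right)} \right)} = \left(- 4 \left(\frac{-12 - 5 \left(- \frac{4}{-1}\right)}{3 \left(3 - \frac{4}{-1}\right)}\right)^{2}\right)^{2} = \left(- 4 \left(\frac{-12 - 5 \left(\left(-4\right) \left(-1\right)\right)}{3 \left(3 - -4\right)}\right)^{2}\right)^{2} = \left(- 4 \left(\frac{-12 - 20}{3 \left(3 + 4\right)}\right)^{2}\right)^{2} = \left(- 4 \left(\frac{-12 - 20}{3 \cdot 7}\right)^{2}\right)^{2} = \left(- 4 \left(\frac{1}{3} \cdot \frac{1}{7} \left(-32\right)\right)^{2}\right)^{2} = \left(- 4 \left(- \frac{32}{21}\right)^{2}\right)^{2} = \left(\left(-4\right) \frac{1024}{441}\right)^{2} = \left(- \frac{4096}{441}\right)^{2} = \frac{16777216}{194481}$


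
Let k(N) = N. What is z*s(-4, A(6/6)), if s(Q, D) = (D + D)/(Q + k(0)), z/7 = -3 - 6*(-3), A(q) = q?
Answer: -105/2 ≈ -52.500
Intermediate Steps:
z = 105 (z = 7*(-3 - 6*(-3)) = 7*(-3 + 18) = 7*15 = 105)
s(Q, D) = 2*D/Q (s(Q, D) = (D + D)/(Q + 0) = (2*D)/Q = 2*D/Q)
z*s(-4, A(6/6)) = 105*(2*(6/6)/(-4)) = 105*(2*(6*(⅙))*(-¼)) = 105*(2*1*(-¼)) = 105*(-½) = -105/2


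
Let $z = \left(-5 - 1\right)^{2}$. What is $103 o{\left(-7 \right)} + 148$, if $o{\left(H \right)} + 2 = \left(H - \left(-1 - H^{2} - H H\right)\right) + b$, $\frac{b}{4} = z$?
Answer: $24250$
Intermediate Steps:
$z = 36$ ($z = \left(-6\right)^{2} = 36$)
$b = 144$ ($b = 4 \cdot 36 = 144$)
$o{\left(H \right)} = 143 + H + 2 H^{2}$ ($o{\left(H \right)} = -2 - \left(-145 - H - H^{2} - H H\right) = -2 + \left(\left(H + \left(\left(\left(H^{2} + H^{2}\right) - 3\right) + 4\right)\right) + 144\right) = -2 + \left(\left(H + \left(\left(2 H^{2} - 3\right) + 4\right)\right) + 144\right) = -2 + \left(\left(H + \left(\left(-3 + 2 H^{2}\right) + 4\right)\right) + 144\right) = -2 + \left(\left(H + \left(1 + 2 H^{2}\right)\right) + 144\right) = -2 + \left(\left(1 + H + 2 H^{2}\right) + 144\right) = -2 + \left(145 + H + 2 H^{2}\right) = 143 + H + 2 H^{2}$)
$103 o{\left(-7 \right)} + 148 = 103 \left(143 - 7 + 2 \left(-7\right)^{2}\right) + 148 = 103 \left(143 - 7 + 2 \cdot 49\right) + 148 = 103 \left(143 - 7 + 98\right) + 148 = 103 \cdot 234 + 148 = 24102 + 148 = 24250$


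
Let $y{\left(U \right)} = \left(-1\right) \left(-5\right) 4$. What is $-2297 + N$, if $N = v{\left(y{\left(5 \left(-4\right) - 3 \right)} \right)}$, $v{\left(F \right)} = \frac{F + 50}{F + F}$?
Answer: $- \frac{9181}{4} \approx -2295.3$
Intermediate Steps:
$y{\left(U \right)} = 20$ ($y{\left(U \right)} = 5 \cdot 4 = 20$)
$v{\left(F \right)} = \frac{50 + F}{2 F}$
$N = \frac{7}{4}$ ($N = \frac{50 + 20}{2 \cdot 20} = \frac{1}{2} \cdot \frac{1}{20} \cdot 70 = \frac{7}{4} \approx 1.75$)
$-2297 + N = -2297 + \frac{7}{4} = - \frac{9181}{4}$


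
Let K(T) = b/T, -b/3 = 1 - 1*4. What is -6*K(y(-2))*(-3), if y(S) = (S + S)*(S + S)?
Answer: 81/8 ≈ 10.125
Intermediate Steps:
b = 9 (b = -3*(1 - 1*4) = -3*(1 - 4) = -3*(-3) = 9)
y(S) = 4*S² (y(S) = (2*S)*(2*S) = 4*S²)
K(T) = 9/T
-6*K(y(-2))*(-3) = -54/(4*(-2)²)*(-3) = -54/(4*4)*(-3) = -54/16*(-3) = -6*9/16*(-3) = -27/8*(-3) = 81/8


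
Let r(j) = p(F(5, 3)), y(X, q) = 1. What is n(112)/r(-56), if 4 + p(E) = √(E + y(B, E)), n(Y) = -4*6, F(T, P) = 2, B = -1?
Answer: 96/13 + 24*√3/13 ≈ 10.582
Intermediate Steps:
n(Y) = -24
p(E) = -4 + √(1 + E) (p(E) = -4 + √(E + 1) = -4 + √(1 + E))
r(j) = -4 + √3 (r(j) = -4 + √(1 + 2) = -4 + √3)
n(112)/r(-56) = -24/(-4 + √3)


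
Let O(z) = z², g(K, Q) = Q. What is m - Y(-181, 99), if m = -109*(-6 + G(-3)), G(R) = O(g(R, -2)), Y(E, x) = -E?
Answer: 37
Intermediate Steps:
G(R) = 4 (G(R) = (-2)² = 4)
m = 218 (m = -109*(-6 + 4) = -109*(-2) = 218)
m - Y(-181, 99) = 218 - (-1)*(-181) = 218 - 1*181 = 218 - 181 = 37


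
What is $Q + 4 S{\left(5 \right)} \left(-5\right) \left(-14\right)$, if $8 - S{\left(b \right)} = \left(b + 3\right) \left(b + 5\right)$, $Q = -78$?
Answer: $-20238$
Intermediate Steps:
$S{\left(b \right)} = 8 - \left(3 + b\right) \left(5 + b\right)$ ($S{\left(b \right)} = 8 - \left(b + 3\right) \left(b + 5\right) = 8 - \left(3 + b\right) \left(5 + b\right)$)
$Q + 4 S{\left(5 \right)} \left(-5\right) \left(-14\right) = -78 + 4 \left(-7 - 5^{2} - 40\right) \left(-5\right) \left(-14\right) = -78 + 4 \left(-7 - 25 - 40\right) \left(-5\right) \left(-14\right) = -78 + 4 \left(-72\right) \left(-5\right) \left(-14\right) = -78 + \left(-288\right) \left(-5\right) \left(-14\right) = -78 + 1440 \left(-14\right) = -78 - 20160 = -20238$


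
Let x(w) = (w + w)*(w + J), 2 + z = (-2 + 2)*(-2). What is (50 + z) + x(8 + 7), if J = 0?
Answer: 498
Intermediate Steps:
z = -2 (z = -2 + (-2 + 2)*(-2) = -2 + 0*(-2) = -2 + 0 = -2)
x(w) = 2*w² (x(w) = (w + w)*(w + 0) = (2*w)*w = 2*w²)
(50 + z) + x(8 + 7) = (50 - 2) + 2*(8 + 7)² = 48 + 2*15² = 48 + 2*225 = 48 + 450 = 498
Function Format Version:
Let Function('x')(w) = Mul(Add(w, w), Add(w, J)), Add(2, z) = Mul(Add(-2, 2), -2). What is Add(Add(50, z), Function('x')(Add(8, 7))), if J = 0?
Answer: 498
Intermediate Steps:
z = -2 (z = Add(-2, Mul(Add(-2, 2), -2)) = Add(-2, Mul(0, -2)) = Add(-2, 0) = -2)
Function('x')(w) = Mul(2, Pow(w, 2)) (Function('x')(w) = Mul(Add(w, w), Add(w, 0)) = Mul(Mul(2, w), w) = Mul(2, Pow(w, 2)))
Add(Add(50, z), Function('x')(Add(8, 7))) = Add(Add(50, -2), Mul(2, Pow(Add(8, 7), 2))) = Add(48, Mul(2, Pow(15, 2))) = Add(48, Mul(2, 225)) = Add(48, 450) = 498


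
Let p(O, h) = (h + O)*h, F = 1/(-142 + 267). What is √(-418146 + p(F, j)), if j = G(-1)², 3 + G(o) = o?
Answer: 3*I*√29020130/25 ≈ 646.44*I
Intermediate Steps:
G(o) = -3 + o
j = 16 (j = (-3 - 1)² = (-4)² = 16)
F = 1/125 ≈ 0.0080000
p(O, h) = h*(O + h) (p(O, h) = (O + h)*h = h*(O + h))
√(-418146 + p(F, j)) = √(-418146 + 16*(1/125 + 16)) = √(-418146 + 16*(2001/125)) = √(-418146 + 32016/125) = √(-52236234/125) = 3*I*√29020130/25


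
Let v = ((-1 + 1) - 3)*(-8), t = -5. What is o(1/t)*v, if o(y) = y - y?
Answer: 0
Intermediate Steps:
o(y) = 0
v = 24 (v = (0 - 3)*(-8) = -3*(-8) = 24)
o(1/t)*v = 0*24 = 0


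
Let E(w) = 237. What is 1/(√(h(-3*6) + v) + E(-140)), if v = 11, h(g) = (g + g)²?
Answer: 237/54862 - √1307/54862 ≈ 0.0036610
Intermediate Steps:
h(g) = 4*g² (h(g) = (2*g)² = 4*g²)
1/(√(h(-3*6) + v) + E(-140)) = 1/(√(4*(-3*6)² + 11) + 237) = 1/(√(4*(-18)² + 11) + 237) = 1/(√(4*324 + 11) + 237) = 1/(√(1296 + 11) + 237) = 1/(√1307 + 237) = 1/(237 + √1307)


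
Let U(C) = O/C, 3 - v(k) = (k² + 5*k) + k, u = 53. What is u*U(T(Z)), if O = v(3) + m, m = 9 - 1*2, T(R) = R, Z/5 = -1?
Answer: 901/5 ≈ 180.20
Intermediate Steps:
Z = -5 (Z = 5*(-1) = -5)
m = 7 (m = 9 - 2 = 7)
v(k) = 3 - k² - 6*k (v(k) = 3 - ((k² + 5*k) + k) = 3 - (k² + 6*k) = 3 + (-k² - 6*k) = 3 - k² - 6*k)
O = -17 (O = (3 - 1*3² - 6*3) + 7 = (3 - 1*9 - 18) + 7 = (3 - 9 - 18) + 7 = -24 + 7 = -17)
U(C) = -17/C
u*U(T(Z)) = 53*(-17/(-5)) = 53*(-17*(-⅕)) = 53*(17/5) = 901/5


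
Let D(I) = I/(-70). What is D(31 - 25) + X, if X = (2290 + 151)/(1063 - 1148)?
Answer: -17138/595 ≈ -28.803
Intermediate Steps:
D(I) = -I/70 (D(I) = I*(-1/70) = -I/70)
X = -2441/85 (X = 2441/(-85) = 2441*(-1/85) = -2441/85 ≈ -28.718)
D(31 - 25) + X = -(31 - 25)/70 - 2441/85 = -1/70*6 - 2441/85 = -3/35 - 2441/85 = -17138/595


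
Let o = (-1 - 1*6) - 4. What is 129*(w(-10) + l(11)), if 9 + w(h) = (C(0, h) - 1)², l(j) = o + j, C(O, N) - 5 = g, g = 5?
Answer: 9288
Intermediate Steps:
o = -11 (o = (-1 - 6) - 4 = -7 - 4 = -11)
C(O, N) = 10 (C(O, N) = 5 + 5 = 10)
l(j) = -11 + j
w(h) = 72 (w(h) = -9 + (10 - 1)² = -9 + 9² = -9 + 81 = 72)
129*(w(-10) + l(11)) = 129*(72 + (-11 + 11)) = 129*(72 + 0) = 129*72 = 9288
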